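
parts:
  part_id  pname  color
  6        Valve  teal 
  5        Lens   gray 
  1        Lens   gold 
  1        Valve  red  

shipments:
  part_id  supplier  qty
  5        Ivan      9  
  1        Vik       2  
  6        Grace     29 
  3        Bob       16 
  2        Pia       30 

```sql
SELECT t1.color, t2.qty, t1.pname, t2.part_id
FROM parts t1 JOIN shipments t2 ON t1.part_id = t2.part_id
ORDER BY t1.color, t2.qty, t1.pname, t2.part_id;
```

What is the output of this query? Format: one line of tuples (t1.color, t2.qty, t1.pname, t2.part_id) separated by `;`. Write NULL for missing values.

(gold, 2, Lens, 1); (gray, 9, Lens, 5); (red, 2, Valve, 1); (teal, 29, Valve, 6)

INNER JOIN keeps only pairs where the ON condition holds.
Matching on t1.part_id = t2.part_id.
- t1[0] part_id=6 → 1 match(es) in t2 → 1 row(s).
- t1[1] part_id=5 → 1 match(es) in t2 → 1 row(s).
- t1[2] part_id=1 → 1 match(es) in t2 → 1 row(s).
- t1[3] part_id=1 → 1 match(es) in t2 → 1 row(s).
After projecting and ordering:
t1.color | t2.qty | t1.pname | t2.part_id
gold | 2 | Lens | 1
gray | 9 | Lens | 5
red | 2 | Valve | 1
teal | 29 | Valve | 6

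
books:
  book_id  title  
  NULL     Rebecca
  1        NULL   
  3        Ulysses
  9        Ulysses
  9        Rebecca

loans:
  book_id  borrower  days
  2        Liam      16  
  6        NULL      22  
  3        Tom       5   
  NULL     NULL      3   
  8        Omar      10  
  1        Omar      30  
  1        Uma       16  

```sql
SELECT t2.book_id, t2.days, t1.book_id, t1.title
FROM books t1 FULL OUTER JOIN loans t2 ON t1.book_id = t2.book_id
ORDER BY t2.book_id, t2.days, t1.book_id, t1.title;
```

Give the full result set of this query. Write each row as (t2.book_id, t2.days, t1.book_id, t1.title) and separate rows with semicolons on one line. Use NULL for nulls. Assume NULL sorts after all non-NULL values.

FULL OUTER JOIN keeps every row from both sides; unmatched rows get NULL for the other side's columns.
Matching on t1.book_id = t2.book_id. A NULL in a compared column never satisfies the condition.
Matched pairs: 3; unmatched t1 rows kept: 3; unmatched t2 rows kept: 4.

(1, 16, 1, NULL); (1, 30, 1, NULL); (2, 16, NULL, NULL); (3, 5, 3, Ulysses); (6, 22, NULL, NULL); (8, 10, NULL, NULL); (NULL, 3, NULL, NULL); (NULL, NULL, 9, Rebecca); (NULL, NULL, 9, Ulysses); (NULL, NULL, NULL, Rebecca)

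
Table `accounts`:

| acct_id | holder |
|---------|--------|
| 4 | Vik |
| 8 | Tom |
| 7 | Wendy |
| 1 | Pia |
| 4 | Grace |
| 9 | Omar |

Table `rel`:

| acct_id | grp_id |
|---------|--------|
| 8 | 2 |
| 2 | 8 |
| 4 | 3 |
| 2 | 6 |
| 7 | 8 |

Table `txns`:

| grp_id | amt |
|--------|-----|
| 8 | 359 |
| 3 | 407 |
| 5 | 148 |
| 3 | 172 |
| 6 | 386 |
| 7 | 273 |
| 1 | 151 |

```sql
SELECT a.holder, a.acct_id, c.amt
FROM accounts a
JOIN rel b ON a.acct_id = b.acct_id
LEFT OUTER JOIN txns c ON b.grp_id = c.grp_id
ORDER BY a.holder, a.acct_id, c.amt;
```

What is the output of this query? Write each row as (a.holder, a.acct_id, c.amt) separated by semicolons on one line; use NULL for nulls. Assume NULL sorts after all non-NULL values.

(Grace, 4, 172); (Grace, 4, 407); (Tom, 8, NULL); (Vik, 4, 172); (Vik, 4, 407); (Wendy, 7, 359)

Joins associate left-to-right: accounts INNER JOIN rel on acct_id gives 4 intermediate row(s).
Then LEFT JOIN `txns c` on grp_id: each of those 4 rows is kept; rows whose b.grp_id has no match in c get NULL for c's columns.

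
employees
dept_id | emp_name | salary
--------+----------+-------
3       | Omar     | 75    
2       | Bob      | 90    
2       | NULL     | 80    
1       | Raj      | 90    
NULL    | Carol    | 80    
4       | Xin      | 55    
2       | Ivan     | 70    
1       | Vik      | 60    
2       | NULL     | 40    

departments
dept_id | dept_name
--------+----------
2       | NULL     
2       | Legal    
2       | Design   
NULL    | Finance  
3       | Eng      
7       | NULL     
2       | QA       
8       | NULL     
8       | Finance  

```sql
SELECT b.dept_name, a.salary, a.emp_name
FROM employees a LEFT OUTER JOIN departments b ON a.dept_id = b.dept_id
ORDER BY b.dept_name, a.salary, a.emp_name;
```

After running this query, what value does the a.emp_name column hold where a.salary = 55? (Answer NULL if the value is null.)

Xin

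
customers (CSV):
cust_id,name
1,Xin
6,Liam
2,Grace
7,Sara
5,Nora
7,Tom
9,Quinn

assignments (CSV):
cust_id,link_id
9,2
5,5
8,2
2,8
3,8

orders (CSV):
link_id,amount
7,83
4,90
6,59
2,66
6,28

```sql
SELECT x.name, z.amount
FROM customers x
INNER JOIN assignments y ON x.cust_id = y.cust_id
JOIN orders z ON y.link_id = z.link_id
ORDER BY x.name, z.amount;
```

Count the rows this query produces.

1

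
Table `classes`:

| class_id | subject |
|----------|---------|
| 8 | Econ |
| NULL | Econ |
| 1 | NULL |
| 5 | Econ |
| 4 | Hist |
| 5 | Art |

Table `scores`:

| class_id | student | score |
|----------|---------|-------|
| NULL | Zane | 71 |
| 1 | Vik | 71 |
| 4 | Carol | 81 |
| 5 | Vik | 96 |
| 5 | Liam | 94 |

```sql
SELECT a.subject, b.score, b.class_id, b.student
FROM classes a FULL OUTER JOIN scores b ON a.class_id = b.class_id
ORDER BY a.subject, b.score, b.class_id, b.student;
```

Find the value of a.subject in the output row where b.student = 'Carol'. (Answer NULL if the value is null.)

FULL OUTER JOIN keeps every row from both sides; unmatched rows get NULL for the other side's columns.
Matching on a.class_id = b.class_id. A NULL in a compared column never satisfies the condition.
Matched pairs: 6; unmatched a rows kept: 2; unmatched b rows kept: 1.

Hist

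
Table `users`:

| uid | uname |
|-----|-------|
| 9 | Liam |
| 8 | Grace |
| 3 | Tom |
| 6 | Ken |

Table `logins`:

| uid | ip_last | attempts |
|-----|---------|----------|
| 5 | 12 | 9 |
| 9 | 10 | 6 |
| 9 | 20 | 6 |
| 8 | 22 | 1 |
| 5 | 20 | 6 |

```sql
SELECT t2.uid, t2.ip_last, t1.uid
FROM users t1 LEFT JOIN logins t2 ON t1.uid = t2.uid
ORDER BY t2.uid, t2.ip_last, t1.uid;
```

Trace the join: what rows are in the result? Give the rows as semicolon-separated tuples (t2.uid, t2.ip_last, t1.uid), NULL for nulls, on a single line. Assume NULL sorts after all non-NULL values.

(8, 22, 8); (9, 10, 9); (9, 20, 9); (NULL, NULL, 3); (NULL, NULL, 6)

LEFT JOIN keeps every row from `users`; unmatched rows get NULL for `logins`'s columns.
Matching on t1.uid = t2.uid.
- t1[0] uid=9 → 2 match(es) in t2 → 2 row(s).
- t1[1] uid=8 → 1 match(es) in t2 → 1 row(s).
- t1[2] uid=3 → no match; kept with NULLs on the t2 side.
- t1[3] uid=6 → no match; kept with NULLs on the t2 side.
After projecting and ordering:
t2.uid | t2.ip_last | t1.uid
8 | 22 | 8
9 | 10 | 9
9 | 20 | 9
NULL | NULL | 3
NULL | NULL | 6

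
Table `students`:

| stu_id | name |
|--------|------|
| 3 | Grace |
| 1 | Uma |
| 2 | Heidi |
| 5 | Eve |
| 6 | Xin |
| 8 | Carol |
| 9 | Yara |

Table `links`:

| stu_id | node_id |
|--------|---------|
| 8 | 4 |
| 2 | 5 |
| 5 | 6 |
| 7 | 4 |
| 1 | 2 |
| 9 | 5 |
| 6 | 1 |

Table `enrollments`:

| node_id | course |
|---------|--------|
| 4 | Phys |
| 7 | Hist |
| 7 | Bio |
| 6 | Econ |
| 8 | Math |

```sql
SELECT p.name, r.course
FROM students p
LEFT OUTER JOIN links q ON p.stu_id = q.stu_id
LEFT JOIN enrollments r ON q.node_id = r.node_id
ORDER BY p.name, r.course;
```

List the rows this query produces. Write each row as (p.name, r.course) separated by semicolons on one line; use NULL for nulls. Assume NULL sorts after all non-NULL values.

Step 1 — p LEFT JOIN q on stu_id → 7 row(s).
Then LEFT JOIN `enrollments r` on node_id: each of those 7 rows is kept; rows whose q.node_id has no match in r get NULL for r's columns.

(Carol, Phys); (Eve, Econ); (Grace, NULL); (Heidi, NULL); (Uma, NULL); (Xin, NULL); (Yara, NULL)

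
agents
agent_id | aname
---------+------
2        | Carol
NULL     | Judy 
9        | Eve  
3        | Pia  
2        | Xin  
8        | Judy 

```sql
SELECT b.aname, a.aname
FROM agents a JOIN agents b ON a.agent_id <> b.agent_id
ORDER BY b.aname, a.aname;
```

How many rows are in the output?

18

INNER JOIN keeps only pairs where the ON condition holds.
Matching on a.agent_id <> b.agent_id. A NULL in a compared column never satisfies the condition.
- a row (agent_id=2): matches 3 b row(s) → 3 output row(s).
- a row (agent_id=NULL): no match → dropped.
- a row (agent_id=9): matches 4 b row(s) → 4 output row(s).
- a row (agent_id=3): matches 4 b row(s) → 4 output row(s).
- a row (agent_id=2): matches 3 b row(s) → 3 output row(s).
- a row (agent_id=8): matches 4 b row(s) → 4 output row(s).
Total: 18 rows.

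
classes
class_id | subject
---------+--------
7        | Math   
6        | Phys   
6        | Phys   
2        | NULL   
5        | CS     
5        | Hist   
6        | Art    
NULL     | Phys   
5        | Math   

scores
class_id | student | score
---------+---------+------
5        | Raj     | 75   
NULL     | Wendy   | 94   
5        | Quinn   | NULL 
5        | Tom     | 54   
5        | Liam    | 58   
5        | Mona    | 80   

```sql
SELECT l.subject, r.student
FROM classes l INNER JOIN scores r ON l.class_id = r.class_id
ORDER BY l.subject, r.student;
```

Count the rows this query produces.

INNER JOIN keeps only pairs where the ON condition holds.
Matching on l.class_id = r.class_id. A NULL in a compared column never satisfies the condition.
- l (class_id=7) has no partner → excluded.
- l (class_id=6) has no partner → excluded.
- l (class_id=6) has no partner → excluded.
- l (class_id=2) has no partner → excluded.
- l (class_id=5) pairs with 5 row(s) of r.
- l (class_id=5) pairs with 5 row(s) of r.
- l (class_id=6) has no partner → excluded.
- l (class_id=NULL) has no partner → excluded.
- l (class_id=5) pairs with 5 row(s) of r.
Total: 15 rows.

15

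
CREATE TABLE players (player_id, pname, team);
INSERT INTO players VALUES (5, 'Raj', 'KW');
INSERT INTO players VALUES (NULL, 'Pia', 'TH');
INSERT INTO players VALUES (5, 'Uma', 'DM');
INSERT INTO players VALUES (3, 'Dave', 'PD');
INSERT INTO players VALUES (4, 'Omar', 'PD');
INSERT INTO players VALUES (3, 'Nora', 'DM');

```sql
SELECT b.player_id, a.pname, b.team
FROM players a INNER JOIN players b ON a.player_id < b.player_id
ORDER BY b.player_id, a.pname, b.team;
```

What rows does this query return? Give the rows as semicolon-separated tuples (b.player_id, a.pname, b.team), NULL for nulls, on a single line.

(4, Dave, PD); (4, Nora, PD); (5, Dave, DM); (5, Dave, KW); (5, Nora, DM); (5, Nora, KW); (5, Omar, DM); (5, Omar, KW)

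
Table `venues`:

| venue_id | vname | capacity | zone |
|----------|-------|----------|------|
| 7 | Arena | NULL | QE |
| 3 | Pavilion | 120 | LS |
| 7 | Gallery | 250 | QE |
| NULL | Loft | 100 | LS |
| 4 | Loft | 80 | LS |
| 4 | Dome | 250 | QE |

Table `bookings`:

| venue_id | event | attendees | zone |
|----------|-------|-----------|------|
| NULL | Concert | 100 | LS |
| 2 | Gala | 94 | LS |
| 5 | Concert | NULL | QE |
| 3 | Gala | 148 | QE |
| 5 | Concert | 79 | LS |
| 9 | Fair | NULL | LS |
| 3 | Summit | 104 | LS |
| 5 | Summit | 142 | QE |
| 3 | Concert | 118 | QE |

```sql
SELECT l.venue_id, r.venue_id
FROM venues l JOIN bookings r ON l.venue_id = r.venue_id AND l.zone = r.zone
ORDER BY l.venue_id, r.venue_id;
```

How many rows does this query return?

INNER JOIN keeps only pairs where the ON condition holds.
Matching on l.venue_id = r.venue_id AND l.zone = r.zone. A NULL in a compared column never satisfies the condition.
Matched pairs: 1.
Total: 1 rows.

1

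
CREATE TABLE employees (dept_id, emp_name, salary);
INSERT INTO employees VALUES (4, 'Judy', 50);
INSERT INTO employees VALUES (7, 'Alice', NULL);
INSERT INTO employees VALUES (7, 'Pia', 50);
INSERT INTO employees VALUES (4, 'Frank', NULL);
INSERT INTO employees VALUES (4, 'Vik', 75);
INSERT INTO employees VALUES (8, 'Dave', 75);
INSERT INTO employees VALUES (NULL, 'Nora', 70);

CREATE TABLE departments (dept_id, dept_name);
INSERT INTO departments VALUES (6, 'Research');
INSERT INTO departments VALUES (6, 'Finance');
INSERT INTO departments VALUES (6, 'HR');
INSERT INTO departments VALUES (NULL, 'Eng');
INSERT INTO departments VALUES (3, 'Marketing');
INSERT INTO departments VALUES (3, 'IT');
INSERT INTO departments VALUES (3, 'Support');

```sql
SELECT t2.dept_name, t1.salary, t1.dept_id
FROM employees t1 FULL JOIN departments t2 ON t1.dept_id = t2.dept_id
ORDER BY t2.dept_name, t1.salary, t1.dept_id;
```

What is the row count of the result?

FULL OUTER JOIN keeps every row from both sides; unmatched rows get NULL for the other side's columns.
Matching on t1.dept_id = t2.dept_id. A NULL in a compared column never satisfies the condition.
- dept_id=4: no t2 row matches, row kept with t2 columns NULL.
- dept_id=7: no t2 row matches, row kept with t2 columns NULL.
- dept_id=7: no t2 row matches, row kept with t2 columns NULL.
- dept_id=4: no t2 row matches, row kept with t2 columns NULL.
- dept_id=4: no t2 row matches, row kept with t2 columns NULL.
- dept_id=8: no t2 row matches, row kept with t2 columns NULL.
- dept_id=NULL: no t2 row matches, row kept with t2 columns NULL.
- 7 row(s) from t2 found no t1 partner → padded with NULL.
Total: 0 matched + 14 padded = 14 rows.

14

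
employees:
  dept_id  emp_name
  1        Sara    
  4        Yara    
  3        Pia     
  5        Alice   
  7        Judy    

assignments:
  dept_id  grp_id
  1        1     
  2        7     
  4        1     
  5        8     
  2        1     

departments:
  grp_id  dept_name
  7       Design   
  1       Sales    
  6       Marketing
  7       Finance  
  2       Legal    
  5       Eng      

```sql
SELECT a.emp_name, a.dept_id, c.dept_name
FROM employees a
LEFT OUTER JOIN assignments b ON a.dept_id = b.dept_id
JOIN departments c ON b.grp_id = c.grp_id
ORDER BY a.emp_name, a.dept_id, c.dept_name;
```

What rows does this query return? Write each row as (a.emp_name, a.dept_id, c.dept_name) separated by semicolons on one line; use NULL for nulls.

Evaluate left to right. First `employees a LEFT JOIN assignments b` on dept_id: 5 row(s).
Then INNER JOIN `departments c` on grp_id: keep only rows whose b.grp_id appears in c.

(Sara, 1, Sales); (Yara, 4, Sales)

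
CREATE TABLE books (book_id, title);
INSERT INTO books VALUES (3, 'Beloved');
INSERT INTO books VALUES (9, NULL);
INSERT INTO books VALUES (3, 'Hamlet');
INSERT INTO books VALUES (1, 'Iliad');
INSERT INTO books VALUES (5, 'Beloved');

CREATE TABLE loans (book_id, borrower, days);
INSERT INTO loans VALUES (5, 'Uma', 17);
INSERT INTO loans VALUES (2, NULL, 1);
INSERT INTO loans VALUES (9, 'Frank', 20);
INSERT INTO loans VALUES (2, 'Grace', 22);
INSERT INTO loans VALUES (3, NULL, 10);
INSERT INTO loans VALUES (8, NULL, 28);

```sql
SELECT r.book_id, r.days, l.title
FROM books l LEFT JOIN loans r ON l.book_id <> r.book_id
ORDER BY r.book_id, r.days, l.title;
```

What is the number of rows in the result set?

LEFT JOIN keeps every row from `books`; unmatched rows get NULL for `loans`'s columns.
Matching on l.book_id <> r.book_id.
- l row (book_id=3): matches 5 r row(s) → 5 output row(s).
- l row (book_id=9): matches 5 r row(s) → 5 output row(s).
- l row (book_id=3): matches 5 r row(s) → 5 output row(s).
- l row (book_id=1): matches 6 r row(s) → 6 output row(s).
- l row (book_id=5): matches 5 r row(s) → 5 output row(s).
Total: 26 rows.

26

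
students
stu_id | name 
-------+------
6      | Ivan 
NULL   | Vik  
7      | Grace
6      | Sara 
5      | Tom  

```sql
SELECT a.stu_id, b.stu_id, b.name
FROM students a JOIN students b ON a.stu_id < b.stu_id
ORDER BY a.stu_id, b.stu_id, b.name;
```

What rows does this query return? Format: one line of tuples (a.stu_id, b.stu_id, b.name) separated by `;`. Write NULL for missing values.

INNER JOIN keeps only pairs where the ON condition holds.
Matching on a.stu_id < b.stu_id. A NULL in a compared column never satisfies the condition.
- a (stu_id=6) pairs with 1 row(s) of b.
- a (stu_id=NULL) has no partner → excluded.
- a (stu_id=7) has no partner → excluded.
- a (stu_id=6) pairs with 1 row(s) of b.
- a (stu_id=5) pairs with 3 row(s) of b.
After projecting and ordering:
a.stu_id | b.stu_id | b.name
5 | 6 | Ivan
5 | 6 | Sara
5 | 7 | Grace
6 | 7 | Grace
6 | 7 | Grace

(5, 6, Ivan); (5, 6, Sara); (5, 7, Grace); (6, 7, Grace); (6, 7, Grace)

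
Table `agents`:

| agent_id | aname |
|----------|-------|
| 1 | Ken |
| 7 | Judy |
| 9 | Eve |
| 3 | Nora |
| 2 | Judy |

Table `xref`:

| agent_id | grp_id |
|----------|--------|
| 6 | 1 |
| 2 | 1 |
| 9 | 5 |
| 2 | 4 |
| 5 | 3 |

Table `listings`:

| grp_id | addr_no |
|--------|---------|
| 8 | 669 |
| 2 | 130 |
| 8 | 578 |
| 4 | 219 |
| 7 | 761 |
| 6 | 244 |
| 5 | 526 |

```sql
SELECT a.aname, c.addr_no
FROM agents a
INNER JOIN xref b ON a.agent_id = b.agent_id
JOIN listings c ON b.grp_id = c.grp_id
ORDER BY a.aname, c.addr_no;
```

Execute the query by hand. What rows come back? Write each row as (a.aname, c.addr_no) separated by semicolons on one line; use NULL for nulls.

Step 1 — a INNER JOIN b on agent_id → 3 row(s).
Then INNER JOIN `listings c` on grp_id: keep only rows whose b.grp_id appears in c.

(Eve, 526); (Judy, 219)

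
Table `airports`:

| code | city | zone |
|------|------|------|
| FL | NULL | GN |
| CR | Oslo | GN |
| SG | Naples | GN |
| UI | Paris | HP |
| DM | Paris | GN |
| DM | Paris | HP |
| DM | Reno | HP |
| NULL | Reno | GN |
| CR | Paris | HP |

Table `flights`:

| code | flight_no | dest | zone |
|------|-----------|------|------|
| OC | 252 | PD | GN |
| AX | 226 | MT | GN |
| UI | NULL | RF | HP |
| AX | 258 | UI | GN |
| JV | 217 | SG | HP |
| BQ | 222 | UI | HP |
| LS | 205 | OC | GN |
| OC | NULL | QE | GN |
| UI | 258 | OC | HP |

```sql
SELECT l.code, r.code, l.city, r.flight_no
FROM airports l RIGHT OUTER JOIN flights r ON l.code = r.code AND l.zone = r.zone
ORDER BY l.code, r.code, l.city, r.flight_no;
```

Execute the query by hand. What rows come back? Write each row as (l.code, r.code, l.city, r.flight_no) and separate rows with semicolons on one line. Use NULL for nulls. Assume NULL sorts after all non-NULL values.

RIGHT JOIN keeps every row from `flights`; unmatched rows get NULL for `airports`'s columns.
Matching on l.code = r.code AND l.zone = r.zone. A NULL in a compared column never satisfies the condition.
- code=FL, zone=GN: no matching r row.
- code=CR, zone=GN: no matching r row.
- code=SG, zone=GN: no matching r row.
- code=UI, zone=HP: 2 matching r row(s), so 2 row(s) emitted.
- code=DM, zone=GN: no matching r row.
- code=DM, zone=HP: no matching r row.
- code=DM, zone=HP: no matching r row.
- code=NULL, zone=GN: no matching r row.
- code=CR, zone=HP: no matching r row.
- plus 7 unmatched r row(s), each kept with NULL l columns.
After projecting and ordering:
l.code | r.code | l.city | r.flight_no
UI | UI | Paris | 258
UI | UI | Paris | NULL
NULL | AX | NULL | 226
NULL | AX | NULL | 258
NULL | BQ | NULL | 222
NULL | JV | NULL | 217
NULL | LS | NULL | 205
NULL | OC | NULL | 252
NULL | OC | NULL | NULL

(UI, UI, Paris, 258); (UI, UI, Paris, NULL); (NULL, AX, NULL, 226); (NULL, AX, NULL, 258); (NULL, BQ, NULL, 222); (NULL, JV, NULL, 217); (NULL, LS, NULL, 205); (NULL, OC, NULL, 252); (NULL, OC, NULL, NULL)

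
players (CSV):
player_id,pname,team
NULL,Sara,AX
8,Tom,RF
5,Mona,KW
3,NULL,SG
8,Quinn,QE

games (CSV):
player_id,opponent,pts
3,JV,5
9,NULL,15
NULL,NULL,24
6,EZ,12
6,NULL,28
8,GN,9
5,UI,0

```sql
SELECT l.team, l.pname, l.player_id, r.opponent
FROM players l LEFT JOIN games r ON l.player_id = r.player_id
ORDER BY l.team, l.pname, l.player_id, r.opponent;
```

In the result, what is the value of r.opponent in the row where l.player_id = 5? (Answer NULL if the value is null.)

LEFT JOIN keeps every row from `players`; unmatched rows get NULL for `games`'s columns.
Matching on l.player_id = r.player_id. A NULL in a compared column never satisfies the condition.
- l row (player_id=NULL): no match → kept, r columns NULL.
- l row (player_id=8): matches 1 r row(s) → 1 output row(s).
- l row (player_id=5): matches 1 r row(s) → 1 output row(s).
- l row (player_id=3): matches 1 r row(s) → 1 output row(s).
- l row (player_id=8): matches 1 r row(s) → 1 output row(s).

UI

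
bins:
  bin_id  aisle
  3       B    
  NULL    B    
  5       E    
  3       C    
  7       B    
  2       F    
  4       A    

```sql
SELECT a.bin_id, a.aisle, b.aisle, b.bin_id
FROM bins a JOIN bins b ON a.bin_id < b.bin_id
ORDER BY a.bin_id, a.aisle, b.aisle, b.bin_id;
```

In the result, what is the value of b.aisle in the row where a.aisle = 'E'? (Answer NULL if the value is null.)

B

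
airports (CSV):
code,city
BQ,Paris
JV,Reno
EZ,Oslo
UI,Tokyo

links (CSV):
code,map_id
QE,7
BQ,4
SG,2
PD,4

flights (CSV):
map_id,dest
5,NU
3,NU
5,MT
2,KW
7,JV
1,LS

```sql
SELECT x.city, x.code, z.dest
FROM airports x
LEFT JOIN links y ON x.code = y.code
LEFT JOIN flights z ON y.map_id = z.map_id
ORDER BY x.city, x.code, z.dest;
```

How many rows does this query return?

4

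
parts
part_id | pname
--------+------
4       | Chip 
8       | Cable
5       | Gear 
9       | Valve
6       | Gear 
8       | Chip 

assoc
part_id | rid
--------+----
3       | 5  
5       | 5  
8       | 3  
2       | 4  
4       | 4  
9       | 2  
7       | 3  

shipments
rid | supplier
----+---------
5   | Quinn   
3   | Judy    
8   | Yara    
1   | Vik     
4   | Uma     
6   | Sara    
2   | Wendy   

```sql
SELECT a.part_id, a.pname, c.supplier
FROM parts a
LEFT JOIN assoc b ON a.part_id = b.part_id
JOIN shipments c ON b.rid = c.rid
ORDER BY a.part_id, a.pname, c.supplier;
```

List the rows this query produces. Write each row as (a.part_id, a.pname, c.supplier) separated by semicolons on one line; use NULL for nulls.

(4, Chip, Uma); (5, Gear, Quinn); (8, Cable, Judy); (8, Chip, Judy); (9, Valve, Wendy)

Step 1 — a LEFT JOIN b on part_id → 6 row(s).
Then INNER JOIN `shipments c` on rid: keep only rows whose b.rid appears in c.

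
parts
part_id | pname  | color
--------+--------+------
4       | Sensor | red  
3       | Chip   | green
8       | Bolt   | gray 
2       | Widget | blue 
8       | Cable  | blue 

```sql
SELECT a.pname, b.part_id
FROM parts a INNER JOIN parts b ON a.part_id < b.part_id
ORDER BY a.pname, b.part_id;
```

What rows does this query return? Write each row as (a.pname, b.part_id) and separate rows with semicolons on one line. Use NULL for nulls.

INNER JOIN keeps only pairs where the ON condition holds.
Matching on a.part_id < b.part_id.
Matched pairs: 9.

(Chip, 4); (Chip, 8); (Chip, 8); (Sensor, 8); (Sensor, 8); (Widget, 3); (Widget, 4); (Widget, 8); (Widget, 8)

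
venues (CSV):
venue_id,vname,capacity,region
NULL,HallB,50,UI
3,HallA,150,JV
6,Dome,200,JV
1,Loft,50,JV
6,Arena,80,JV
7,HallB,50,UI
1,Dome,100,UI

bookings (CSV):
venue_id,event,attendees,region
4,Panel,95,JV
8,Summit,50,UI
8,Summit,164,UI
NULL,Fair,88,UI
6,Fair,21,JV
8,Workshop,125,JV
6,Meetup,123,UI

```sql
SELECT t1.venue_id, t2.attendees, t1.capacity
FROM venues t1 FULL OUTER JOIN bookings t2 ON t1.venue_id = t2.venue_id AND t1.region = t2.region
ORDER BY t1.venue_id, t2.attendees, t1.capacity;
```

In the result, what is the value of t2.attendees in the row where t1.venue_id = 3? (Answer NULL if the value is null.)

NULL

FULL OUTER JOIN keeps every row from both sides; unmatched rows get NULL for the other side's columns.
Matching on t1.venue_id = t2.venue_id AND t1.region = t2.region. A NULL in a compared column never satisfies the condition.
Matched pairs: 2; unmatched t1 rows kept: 5; unmatched t2 rows kept: 6.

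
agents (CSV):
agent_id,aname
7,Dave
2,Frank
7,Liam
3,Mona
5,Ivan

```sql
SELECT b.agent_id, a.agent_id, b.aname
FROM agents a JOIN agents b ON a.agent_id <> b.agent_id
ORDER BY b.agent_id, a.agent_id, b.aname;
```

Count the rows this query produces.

INNER JOIN keeps only pairs where the ON condition holds.
Matching on a.agent_id <> b.agent_id.
- agent_id=7: 3 matching b row(s), so 3 row(s) emitted.
- agent_id=2: 4 matching b row(s), so 4 row(s) emitted.
- agent_id=7: 3 matching b row(s), so 3 row(s) emitted.
- agent_id=3: 4 matching b row(s), so 4 row(s) emitted.
- agent_id=5: 4 matching b row(s), so 4 row(s) emitted.
Total: 18 rows.

18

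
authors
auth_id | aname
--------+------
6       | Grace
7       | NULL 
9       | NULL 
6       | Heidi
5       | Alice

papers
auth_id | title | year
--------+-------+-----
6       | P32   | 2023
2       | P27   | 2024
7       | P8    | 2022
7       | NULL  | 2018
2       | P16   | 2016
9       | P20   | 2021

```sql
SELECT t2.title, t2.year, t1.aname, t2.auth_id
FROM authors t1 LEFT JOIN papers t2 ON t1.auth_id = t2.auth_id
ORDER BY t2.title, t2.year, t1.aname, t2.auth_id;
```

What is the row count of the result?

6

LEFT JOIN keeps every row from `authors`; unmatched rows get NULL for `papers`'s columns.
Matching on t1.auth_id = t2.auth_id.
- t1 (auth_id=6) pairs with 1 row(s) of t2.
- t1 (auth_id=7) pairs with 2 row(s) of t2.
- t1 (auth_id=9) pairs with 1 row(s) of t2.
- t1 (auth_id=6) pairs with 1 row(s) of t2.
- t1 (auth_id=5) has no partner → padded with NULL.
Total: 5 matched + 1 padded = 6 rows.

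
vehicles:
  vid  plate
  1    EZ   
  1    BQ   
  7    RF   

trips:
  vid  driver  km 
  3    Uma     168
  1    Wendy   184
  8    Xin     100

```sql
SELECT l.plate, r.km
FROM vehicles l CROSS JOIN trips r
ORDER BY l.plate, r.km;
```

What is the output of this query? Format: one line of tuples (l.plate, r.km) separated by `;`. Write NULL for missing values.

(BQ, 100); (BQ, 168); (BQ, 184); (EZ, 100); (EZ, 168); (EZ, 184); (RF, 100); (RF, 168); (RF, 184)

CROSS JOIN pairs every row of `vehicles` with every row of `trips`: 3 × 3 = 9 rows.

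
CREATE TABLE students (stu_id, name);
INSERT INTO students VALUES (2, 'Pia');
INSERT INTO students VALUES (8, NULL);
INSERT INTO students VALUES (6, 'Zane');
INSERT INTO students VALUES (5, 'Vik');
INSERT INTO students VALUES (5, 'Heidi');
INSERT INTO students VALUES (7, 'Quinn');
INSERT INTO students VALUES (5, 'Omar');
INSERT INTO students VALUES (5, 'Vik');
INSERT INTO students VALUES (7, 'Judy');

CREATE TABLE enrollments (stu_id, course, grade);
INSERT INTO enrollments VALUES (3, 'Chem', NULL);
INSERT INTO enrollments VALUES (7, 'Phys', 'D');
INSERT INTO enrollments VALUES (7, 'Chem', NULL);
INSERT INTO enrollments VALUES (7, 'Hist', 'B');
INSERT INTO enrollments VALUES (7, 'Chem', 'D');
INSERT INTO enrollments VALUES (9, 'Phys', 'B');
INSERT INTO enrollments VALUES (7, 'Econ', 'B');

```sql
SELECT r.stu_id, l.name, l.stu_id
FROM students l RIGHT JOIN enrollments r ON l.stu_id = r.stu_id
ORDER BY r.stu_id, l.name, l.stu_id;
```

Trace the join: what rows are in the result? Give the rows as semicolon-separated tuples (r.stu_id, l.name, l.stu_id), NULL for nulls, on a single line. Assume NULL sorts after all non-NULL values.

(3, NULL, NULL); (7, Judy, 7); (7, Judy, 7); (7, Judy, 7); (7, Judy, 7); (7, Judy, 7); (7, Quinn, 7); (7, Quinn, 7); (7, Quinn, 7); (7, Quinn, 7); (7, Quinn, 7); (9, NULL, NULL)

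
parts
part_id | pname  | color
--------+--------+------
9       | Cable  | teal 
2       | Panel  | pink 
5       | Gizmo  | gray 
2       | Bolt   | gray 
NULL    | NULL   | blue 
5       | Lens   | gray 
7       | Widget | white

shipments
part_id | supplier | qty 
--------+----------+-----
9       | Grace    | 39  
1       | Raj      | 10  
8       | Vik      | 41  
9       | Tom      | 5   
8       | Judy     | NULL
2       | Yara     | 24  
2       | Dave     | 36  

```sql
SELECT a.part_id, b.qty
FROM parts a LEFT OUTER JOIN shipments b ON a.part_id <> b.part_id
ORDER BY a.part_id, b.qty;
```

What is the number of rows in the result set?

LEFT JOIN keeps every row from `parts`; unmatched rows get NULL for `shipments`'s columns.
Matching on a.part_id <> b.part_id. A NULL in a compared column never satisfies the condition.
Matched pairs: 36; unmatched a rows kept: 1.
Total: 36 matched + 1 padded = 37 rows.

37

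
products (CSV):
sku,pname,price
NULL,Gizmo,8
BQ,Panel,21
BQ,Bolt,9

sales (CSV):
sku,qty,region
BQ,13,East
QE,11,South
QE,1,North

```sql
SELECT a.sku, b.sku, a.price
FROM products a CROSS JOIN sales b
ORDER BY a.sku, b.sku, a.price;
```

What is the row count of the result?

9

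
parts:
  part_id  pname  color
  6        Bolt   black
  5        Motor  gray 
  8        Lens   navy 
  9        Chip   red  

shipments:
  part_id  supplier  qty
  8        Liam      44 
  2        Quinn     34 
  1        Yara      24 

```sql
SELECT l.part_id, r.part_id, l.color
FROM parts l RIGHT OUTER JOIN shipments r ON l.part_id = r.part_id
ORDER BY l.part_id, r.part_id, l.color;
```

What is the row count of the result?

RIGHT JOIN keeps every row from `shipments`; unmatched rows get NULL for `parts`'s columns.
Matching on l.part_id = r.part_id.
- l[0] part_id=6 → no match.
- l[1] part_id=5 → no match.
- l[2] part_id=8 → 1 match(es) in r → 1 row(s).
- l[3] part_id=9 → no match.
- 2 r row(s) had no l match → kept, l columns NULL.
Total: 1 matched + 2 padded = 3 rows.

3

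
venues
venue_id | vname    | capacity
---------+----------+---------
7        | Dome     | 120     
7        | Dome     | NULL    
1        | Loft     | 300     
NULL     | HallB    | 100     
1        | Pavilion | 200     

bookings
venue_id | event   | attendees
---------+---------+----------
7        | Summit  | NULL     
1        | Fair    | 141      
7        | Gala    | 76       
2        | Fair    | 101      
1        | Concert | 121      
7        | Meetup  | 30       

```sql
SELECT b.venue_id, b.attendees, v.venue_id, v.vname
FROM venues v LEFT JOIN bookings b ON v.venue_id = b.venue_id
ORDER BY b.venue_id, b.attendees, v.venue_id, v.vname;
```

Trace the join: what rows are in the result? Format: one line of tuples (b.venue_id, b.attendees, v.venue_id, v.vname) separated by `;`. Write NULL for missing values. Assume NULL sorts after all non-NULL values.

(1, 121, 1, Loft); (1, 121, 1, Pavilion); (1, 141, 1, Loft); (1, 141, 1, Pavilion); (7, 30, 7, Dome); (7, 30, 7, Dome); (7, 76, 7, Dome); (7, 76, 7, Dome); (7, NULL, 7, Dome); (7, NULL, 7, Dome); (NULL, NULL, NULL, HallB)

LEFT JOIN keeps every row from `venues`; unmatched rows get NULL for `bookings`'s columns.
Matching on v.venue_id = b.venue_id. A NULL in a compared column never satisfies the condition.
- v (venue_id=7) pairs with 3 row(s) of b.
- v (venue_id=7) pairs with 3 row(s) of b.
- v (venue_id=1) pairs with 2 row(s) of b.
- v (venue_id=NULL) has no partner → padded with NULL.
- v (venue_id=1) pairs with 2 row(s) of b.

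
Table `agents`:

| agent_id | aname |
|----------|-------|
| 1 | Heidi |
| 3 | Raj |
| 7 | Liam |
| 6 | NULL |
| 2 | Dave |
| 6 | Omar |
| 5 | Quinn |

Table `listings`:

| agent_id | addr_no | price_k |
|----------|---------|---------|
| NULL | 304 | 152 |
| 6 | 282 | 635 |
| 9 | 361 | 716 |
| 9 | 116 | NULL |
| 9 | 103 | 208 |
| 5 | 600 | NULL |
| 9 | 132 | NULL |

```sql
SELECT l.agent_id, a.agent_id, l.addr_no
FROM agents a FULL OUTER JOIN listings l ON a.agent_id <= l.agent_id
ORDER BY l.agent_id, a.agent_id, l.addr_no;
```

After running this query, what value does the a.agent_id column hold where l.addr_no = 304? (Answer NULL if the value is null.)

NULL

FULL OUTER JOIN keeps every row from both sides; unmatched rows get NULL for the other side's columns.
Matching on a.agent_id <= l.agent_id. A NULL in a compared column never satisfies the condition.
- agent_id=1: 6 matching l row(s), so 6 row(s) emitted.
- agent_id=3: 6 matching l row(s), so 6 row(s) emitted.
- agent_id=7: 4 matching l row(s), so 4 row(s) emitted.
- agent_id=6: 5 matching l row(s), so 5 row(s) emitted.
- agent_id=2: 6 matching l row(s), so 6 row(s) emitted.
- agent_id=6: 5 matching l row(s), so 5 row(s) emitted.
- agent_id=5: 6 matching l row(s), so 6 row(s) emitted.
- 1 row(s) from l found no a partner → padded with NULL.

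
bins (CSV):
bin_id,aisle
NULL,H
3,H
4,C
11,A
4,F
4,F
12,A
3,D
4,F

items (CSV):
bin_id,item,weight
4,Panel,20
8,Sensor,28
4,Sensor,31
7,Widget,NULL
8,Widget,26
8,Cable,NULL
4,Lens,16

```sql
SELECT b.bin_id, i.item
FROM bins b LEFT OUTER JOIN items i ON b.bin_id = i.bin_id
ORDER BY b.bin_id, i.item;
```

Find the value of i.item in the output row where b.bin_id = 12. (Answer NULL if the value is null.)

LEFT JOIN keeps every row from `bins`; unmatched rows get NULL for `items`'s columns.
Matching on b.bin_id = i.bin_id. A NULL in a compared column never satisfies the condition.
- b (bin_id=NULL) has no partner → padded with NULL.
- b (bin_id=3) has no partner → padded with NULL.
- b (bin_id=4) pairs with 3 row(s) of i.
- b (bin_id=11) has no partner → padded with NULL.
- b (bin_id=4) pairs with 3 row(s) of i.
- b (bin_id=4) pairs with 3 row(s) of i.
- b (bin_id=12) has no partner → padded with NULL.
- b (bin_id=3) has no partner → padded with NULL.
- b (bin_id=4) pairs with 3 row(s) of i.

NULL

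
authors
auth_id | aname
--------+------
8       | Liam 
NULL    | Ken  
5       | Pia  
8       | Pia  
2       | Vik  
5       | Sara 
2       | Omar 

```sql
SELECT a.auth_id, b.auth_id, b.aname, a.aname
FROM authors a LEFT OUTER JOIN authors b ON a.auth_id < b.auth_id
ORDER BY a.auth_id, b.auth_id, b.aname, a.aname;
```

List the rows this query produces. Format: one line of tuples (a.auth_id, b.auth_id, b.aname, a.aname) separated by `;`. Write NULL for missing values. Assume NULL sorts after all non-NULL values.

LEFT JOIN keeps every row from `authors a`; unmatched rows get NULL for `authors b`'s columns.
Matching on a.auth_id < b.auth_id. A NULL in a compared column never satisfies the condition.
Matched pairs: 12; unmatched a rows kept: 3.

(2, 5, Pia, Omar); (2, 5, Pia, Vik); (2, 5, Sara, Omar); (2, 5, Sara, Vik); (2, 8, Liam, Omar); (2, 8, Liam, Vik); (2, 8, Pia, Omar); (2, 8, Pia, Vik); (5, 8, Liam, Pia); (5, 8, Liam, Sara); (5, 8, Pia, Pia); (5, 8, Pia, Sara); (8, NULL, NULL, Liam); (8, NULL, NULL, Pia); (NULL, NULL, NULL, Ken)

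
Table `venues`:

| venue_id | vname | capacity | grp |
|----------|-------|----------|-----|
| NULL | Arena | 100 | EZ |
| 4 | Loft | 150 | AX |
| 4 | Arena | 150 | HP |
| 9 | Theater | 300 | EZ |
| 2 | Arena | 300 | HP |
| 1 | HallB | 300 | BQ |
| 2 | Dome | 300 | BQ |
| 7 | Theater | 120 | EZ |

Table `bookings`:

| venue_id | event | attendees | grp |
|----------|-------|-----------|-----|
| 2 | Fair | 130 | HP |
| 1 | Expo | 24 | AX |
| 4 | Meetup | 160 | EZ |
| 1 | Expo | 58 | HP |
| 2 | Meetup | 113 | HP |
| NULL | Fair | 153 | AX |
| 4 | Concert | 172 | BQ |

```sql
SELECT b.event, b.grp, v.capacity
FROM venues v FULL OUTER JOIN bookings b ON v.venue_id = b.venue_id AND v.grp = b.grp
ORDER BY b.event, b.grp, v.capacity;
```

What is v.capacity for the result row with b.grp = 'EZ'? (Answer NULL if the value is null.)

FULL OUTER JOIN keeps every row from both sides; unmatched rows get NULL for the other side's columns.
Matching on v.venue_id = b.venue_id AND v.grp = b.grp. A NULL in a compared column never satisfies the condition.
- venue_id=NULL, grp=EZ: no b row matches, row kept with b columns NULL.
- venue_id=4, grp=AX: no b row matches, row kept with b columns NULL.
- venue_id=4, grp=HP: no b row matches, row kept with b columns NULL.
- venue_id=9, grp=EZ: no b row matches, row kept with b columns NULL.
- venue_id=2, grp=HP: 2 matching b row(s), so 2 row(s) emitted.
- venue_id=1, grp=BQ: no b row matches, row kept with b columns NULL.
- venue_id=2, grp=BQ: no b row matches, row kept with b columns NULL.
- venue_id=7, grp=EZ: no b row matches, row kept with b columns NULL.
- 5 row(s) from b found no v partner → padded with NULL.

NULL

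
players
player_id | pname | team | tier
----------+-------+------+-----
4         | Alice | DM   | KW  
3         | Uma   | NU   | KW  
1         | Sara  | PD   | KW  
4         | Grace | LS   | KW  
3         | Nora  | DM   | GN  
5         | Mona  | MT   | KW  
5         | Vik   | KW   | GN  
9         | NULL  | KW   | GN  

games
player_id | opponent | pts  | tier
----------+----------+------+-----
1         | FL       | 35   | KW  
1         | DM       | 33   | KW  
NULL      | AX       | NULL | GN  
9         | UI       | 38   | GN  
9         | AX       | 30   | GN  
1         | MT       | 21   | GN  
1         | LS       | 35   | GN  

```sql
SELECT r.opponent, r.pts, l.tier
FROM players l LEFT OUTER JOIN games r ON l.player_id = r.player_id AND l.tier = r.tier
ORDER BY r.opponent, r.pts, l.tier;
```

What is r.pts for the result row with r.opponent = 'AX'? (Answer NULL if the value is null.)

LEFT JOIN keeps every row from `players`; unmatched rows get NULL for `games`'s columns.
Matching on l.player_id = r.player_id AND l.tier = r.tier. A NULL in a compared column never satisfies the condition.
Matched pairs: 4; unmatched l rows kept: 6.

30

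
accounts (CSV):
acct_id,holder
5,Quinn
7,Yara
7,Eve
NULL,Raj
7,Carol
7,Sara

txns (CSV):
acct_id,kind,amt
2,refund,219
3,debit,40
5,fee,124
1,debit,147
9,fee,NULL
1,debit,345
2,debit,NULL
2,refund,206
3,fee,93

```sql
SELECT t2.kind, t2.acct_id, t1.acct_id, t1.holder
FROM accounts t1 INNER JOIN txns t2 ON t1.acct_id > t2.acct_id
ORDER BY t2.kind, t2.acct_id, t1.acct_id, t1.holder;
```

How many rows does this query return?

INNER JOIN keeps only pairs where the ON condition holds.
Matching on t1.acct_id > t2.acct_id. A NULL in a compared column never satisfies the condition.
Matched pairs: 39.
Total: 39 rows.

39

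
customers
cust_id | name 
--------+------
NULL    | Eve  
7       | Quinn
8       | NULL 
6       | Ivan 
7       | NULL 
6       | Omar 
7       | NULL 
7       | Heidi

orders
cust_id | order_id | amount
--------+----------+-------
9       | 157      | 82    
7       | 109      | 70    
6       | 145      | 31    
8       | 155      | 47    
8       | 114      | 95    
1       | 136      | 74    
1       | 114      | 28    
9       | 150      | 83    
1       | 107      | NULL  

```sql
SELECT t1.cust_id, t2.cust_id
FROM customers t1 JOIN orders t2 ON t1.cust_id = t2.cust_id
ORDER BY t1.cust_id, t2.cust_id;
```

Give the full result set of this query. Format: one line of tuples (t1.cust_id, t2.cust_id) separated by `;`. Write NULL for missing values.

INNER JOIN keeps only pairs where the ON condition holds.
Matching on t1.cust_id = t2.cust_id. A NULL in a compared column never satisfies the condition.
- t1 (cust_id=NULL) has no partner → excluded.
- t1 (cust_id=7) pairs with 1 row(s) of t2.
- t1 (cust_id=8) pairs with 2 row(s) of t2.
- t1 (cust_id=6) pairs with 1 row(s) of t2.
- t1 (cust_id=7) pairs with 1 row(s) of t2.
- t1 (cust_id=6) pairs with 1 row(s) of t2.
- t1 (cust_id=7) pairs with 1 row(s) of t2.
- t1 (cust_id=7) pairs with 1 row(s) of t2.
After projecting and ordering:
t1.cust_id | t2.cust_id
6 | 6
6 | 6
7 | 7
7 | 7
7 | 7
7 | 7
8 | 8
8 | 8

(6, 6); (6, 6); (7, 7); (7, 7); (7, 7); (7, 7); (8, 8); (8, 8)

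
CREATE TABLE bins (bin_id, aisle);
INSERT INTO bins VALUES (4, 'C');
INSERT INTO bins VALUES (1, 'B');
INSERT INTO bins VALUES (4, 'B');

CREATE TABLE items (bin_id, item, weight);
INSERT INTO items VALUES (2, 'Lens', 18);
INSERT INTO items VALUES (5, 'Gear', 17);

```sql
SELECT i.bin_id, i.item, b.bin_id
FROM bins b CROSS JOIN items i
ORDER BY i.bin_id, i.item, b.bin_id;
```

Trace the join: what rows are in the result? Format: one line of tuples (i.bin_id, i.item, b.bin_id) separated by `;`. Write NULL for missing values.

(2, Lens, 1); (2, Lens, 4); (2, Lens, 4); (5, Gear, 1); (5, Gear, 4); (5, Gear, 4)

CROSS JOIN pairs every row of `bins` with every row of `items`: 3 × 2 = 6 rows.
After projecting and ordering:
i.bin_id | i.item | b.bin_id
2 | Lens | 1
2 | Lens | 4
2 | Lens | 4
5 | Gear | 1
5 | Gear | 4
5 | Gear | 4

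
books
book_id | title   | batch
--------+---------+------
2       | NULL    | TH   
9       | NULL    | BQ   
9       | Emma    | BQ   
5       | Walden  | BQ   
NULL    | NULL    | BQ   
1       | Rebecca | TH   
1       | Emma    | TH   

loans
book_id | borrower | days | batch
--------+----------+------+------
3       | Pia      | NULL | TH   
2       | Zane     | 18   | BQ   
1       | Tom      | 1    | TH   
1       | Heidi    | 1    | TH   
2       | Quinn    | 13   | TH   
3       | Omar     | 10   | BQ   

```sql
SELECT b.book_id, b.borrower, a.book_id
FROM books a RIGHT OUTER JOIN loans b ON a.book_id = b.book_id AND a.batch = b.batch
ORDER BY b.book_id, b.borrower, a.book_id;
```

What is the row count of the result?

8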